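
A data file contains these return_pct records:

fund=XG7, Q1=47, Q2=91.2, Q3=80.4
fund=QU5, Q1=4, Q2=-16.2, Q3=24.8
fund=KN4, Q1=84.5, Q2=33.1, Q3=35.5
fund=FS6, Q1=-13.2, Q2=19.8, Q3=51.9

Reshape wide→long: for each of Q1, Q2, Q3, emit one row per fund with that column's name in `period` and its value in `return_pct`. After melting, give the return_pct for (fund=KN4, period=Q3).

35.5

Unpivoting turns each (fund, wide-column) pair into one long row.
The wide cell at row KN4, column Q3 holds 35.5, so the long row (KN4, Q3) has return_pct=35.5.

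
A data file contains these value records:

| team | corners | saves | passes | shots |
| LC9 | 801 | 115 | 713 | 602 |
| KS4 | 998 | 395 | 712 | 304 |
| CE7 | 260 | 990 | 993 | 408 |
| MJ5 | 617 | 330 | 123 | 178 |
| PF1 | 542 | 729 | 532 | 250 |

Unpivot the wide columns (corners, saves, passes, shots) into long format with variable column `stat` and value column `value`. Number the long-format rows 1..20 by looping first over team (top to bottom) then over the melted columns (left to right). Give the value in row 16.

178

20 rows total (5 × 4). Row 16: index ⌊(16-1)/4⌋ = 3 into team → MJ5; (16-1) mod 4 = 3 into the melted columns → shots.
So row 16 is (MJ5, shots, 178); value = 178.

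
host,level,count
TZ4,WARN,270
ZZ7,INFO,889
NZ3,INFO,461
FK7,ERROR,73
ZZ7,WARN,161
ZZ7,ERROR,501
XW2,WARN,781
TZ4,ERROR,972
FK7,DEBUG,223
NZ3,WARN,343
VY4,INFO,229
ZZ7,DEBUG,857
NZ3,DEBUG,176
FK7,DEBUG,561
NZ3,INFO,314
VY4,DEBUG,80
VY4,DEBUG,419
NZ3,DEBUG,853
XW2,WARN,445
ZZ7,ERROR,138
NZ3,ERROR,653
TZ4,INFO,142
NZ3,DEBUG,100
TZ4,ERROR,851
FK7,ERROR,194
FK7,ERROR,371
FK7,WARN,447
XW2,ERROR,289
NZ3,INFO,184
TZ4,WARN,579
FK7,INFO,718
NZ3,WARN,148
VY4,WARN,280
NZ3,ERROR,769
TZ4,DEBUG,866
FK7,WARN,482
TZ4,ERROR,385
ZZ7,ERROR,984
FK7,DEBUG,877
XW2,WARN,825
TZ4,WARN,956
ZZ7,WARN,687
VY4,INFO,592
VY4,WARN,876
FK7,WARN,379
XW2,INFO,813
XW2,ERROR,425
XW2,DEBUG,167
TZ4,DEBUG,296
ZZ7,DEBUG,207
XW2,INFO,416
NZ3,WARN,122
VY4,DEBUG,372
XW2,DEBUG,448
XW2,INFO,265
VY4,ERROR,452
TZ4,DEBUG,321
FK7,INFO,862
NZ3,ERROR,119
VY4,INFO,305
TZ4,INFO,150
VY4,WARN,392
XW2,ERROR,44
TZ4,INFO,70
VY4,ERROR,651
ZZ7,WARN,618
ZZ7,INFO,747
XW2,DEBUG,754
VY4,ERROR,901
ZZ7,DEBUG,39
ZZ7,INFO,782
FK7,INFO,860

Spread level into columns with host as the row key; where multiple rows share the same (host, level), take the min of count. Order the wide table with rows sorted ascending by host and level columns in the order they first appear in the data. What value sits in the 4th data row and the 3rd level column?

452

With rows sorted ascending by host, row 4 is host=VY4. level columns in first-appearance order: WARN, INFO, ERROR, DEBUG; column 3 is ERROR.
Long rows with host=VY4, level=ERROR: min(452, 651, 901) = 452.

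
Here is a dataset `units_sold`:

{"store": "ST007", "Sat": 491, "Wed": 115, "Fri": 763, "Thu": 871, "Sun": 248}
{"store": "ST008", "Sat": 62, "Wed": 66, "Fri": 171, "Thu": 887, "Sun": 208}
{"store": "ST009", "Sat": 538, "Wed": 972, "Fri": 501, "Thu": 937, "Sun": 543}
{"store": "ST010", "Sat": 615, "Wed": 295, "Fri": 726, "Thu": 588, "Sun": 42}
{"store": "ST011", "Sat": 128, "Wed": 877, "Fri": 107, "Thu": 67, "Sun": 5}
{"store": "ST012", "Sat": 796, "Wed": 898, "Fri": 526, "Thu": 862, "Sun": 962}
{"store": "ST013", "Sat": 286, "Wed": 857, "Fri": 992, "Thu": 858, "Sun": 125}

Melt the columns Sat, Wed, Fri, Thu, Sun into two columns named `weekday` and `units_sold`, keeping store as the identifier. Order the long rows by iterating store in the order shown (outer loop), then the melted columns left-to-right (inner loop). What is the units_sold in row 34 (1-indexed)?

35 rows total (7 × 5). Row 34: index ⌊(34-1)/5⌋ = 6 into store → ST013; (34-1) mod 5 = 3 into the melted columns → Thu.
So row 34 is (ST013, Thu, 858); units_sold = 858.

858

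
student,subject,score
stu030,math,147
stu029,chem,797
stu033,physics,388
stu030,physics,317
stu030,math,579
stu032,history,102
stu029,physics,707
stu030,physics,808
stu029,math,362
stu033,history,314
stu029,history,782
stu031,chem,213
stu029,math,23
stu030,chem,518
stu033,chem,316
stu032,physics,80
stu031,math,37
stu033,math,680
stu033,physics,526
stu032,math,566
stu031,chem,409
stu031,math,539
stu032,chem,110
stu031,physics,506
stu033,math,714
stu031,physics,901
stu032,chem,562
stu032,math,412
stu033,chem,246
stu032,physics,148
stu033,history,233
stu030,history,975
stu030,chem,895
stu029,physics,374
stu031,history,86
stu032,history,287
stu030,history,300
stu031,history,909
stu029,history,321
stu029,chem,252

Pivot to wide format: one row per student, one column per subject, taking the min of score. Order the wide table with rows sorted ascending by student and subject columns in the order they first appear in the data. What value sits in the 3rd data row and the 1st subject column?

With rows sorted ascending by student, row 3 is student=stu031. subject columns in first-appearance order: math, chem, physics, history; column 1 is math.
Long rows with student=stu031, subject=math: min(37, 539) = 37.

37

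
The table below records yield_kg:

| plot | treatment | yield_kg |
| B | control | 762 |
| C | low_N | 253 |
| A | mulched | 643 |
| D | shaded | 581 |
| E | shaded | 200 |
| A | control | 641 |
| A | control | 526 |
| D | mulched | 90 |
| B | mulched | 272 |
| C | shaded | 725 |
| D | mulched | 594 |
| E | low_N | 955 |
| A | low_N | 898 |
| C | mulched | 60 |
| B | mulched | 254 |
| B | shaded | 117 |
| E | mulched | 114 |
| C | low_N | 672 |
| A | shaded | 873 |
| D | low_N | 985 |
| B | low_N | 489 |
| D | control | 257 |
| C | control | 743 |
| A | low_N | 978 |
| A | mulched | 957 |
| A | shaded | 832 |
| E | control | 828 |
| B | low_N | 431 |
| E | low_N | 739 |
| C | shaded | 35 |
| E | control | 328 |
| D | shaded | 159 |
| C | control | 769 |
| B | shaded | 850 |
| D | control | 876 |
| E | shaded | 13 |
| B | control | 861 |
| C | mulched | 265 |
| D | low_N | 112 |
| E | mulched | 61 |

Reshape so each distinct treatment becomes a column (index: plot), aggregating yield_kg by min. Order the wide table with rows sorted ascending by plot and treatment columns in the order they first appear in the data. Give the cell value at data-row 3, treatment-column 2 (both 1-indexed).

With rows sorted ascending by plot, row 3 is plot=C. treatment columns in first-appearance order: control, low_N, mulched, shaded; column 2 is low_N.
Long rows with plot=C, treatment=low_N: min(253, 672) = 253.

253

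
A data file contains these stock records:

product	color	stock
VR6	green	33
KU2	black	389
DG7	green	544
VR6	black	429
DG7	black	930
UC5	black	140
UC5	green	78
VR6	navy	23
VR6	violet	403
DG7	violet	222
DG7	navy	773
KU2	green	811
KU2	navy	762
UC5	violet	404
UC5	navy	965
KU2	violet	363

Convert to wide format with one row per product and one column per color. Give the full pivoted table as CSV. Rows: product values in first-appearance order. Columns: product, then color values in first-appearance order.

product,green,black,navy,violet
VR6,33,429,23,403
KU2,811,389,762,363
DG7,544,930,773,222
UC5,78,140,965,404

Columns: product plus the 4 distinct color values (green, black, navy, violet).
For example, row VR6 column green takes stock=33 from the long row (VR6, green).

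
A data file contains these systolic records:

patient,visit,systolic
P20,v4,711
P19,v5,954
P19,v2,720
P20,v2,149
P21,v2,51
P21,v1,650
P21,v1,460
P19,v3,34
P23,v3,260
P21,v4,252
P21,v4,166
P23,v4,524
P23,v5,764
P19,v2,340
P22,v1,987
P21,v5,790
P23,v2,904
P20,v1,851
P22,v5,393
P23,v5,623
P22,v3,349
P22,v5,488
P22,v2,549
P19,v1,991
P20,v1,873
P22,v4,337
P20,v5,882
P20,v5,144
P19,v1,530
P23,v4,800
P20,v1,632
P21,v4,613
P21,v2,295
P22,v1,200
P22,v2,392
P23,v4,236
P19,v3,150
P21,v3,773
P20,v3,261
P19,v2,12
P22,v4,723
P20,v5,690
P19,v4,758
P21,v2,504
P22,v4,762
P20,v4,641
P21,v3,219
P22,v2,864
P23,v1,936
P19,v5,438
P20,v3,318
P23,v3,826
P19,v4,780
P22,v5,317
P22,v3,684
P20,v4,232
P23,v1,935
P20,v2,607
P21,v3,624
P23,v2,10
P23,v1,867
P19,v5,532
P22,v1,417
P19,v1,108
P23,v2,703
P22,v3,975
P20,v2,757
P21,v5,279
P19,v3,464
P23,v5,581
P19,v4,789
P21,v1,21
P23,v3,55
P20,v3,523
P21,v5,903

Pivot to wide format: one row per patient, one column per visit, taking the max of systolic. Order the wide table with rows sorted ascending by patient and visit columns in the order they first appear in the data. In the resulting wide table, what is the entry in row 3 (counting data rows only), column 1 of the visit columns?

613

With rows sorted ascending by patient, row 3 is patient=P21. visit columns in first-appearance order: v4, v5, v2, v1, v3; column 1 is v4.
Long rows with patient=P21, visit=v4: max(252, 166, 613) = 613.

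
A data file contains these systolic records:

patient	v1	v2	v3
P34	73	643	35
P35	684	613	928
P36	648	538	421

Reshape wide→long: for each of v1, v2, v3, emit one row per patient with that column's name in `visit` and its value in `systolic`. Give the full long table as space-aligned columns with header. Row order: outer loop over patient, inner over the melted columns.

Each (patient, column) pair becomes one row: 3 × 3 = 9 rows.
For example, (P34, v1) → systolic=73.

patient  visit  systolic
P34      v1     73      
P34      v2     643     
P34      v3     35      
P35      v1     684     
P35      v2     613     
P35      v3     928     
P36      v1     648     
P36      v2     538     
P36      v3     421     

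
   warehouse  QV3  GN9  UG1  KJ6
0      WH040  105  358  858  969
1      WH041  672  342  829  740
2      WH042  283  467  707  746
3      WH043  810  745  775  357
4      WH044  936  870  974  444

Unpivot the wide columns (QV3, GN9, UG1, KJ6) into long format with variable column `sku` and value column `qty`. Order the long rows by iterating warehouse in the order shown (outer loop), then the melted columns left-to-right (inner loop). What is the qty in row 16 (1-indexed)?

20 rows total (5 × 4). Row 16: index ⌊(16-1)/4⌋ = 3 into warehouse → WH043; (16-1) mod 4 = 3 into the melted columns → KJ6.
So row 16 is (WH043, KJ6, 357); qty = 357.

357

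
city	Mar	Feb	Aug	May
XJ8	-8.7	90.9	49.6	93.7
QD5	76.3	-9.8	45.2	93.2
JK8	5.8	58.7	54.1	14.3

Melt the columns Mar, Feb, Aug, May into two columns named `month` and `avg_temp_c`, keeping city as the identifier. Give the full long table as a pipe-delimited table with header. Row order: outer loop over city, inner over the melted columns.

| city | month | avg_temp_c |
| XJ8 | Mar | -8.7 |
| XJ8 | Feb | 90.9 |
| XJ8 | Aug | 49.6 |
| XJ8 | May | 93.7 |
| QD5 | Mar | 76.3 |
| QD5 | Feb | -9.8 |
| QD5 | Aug | 45.2 |
| QD5 | May | 93.2 |
| JK8 | Mar | 5.8 |
| JK8 | Feb | 58.7 |
| JK8 | Aug | 54.1 |
| JK8 | May | 14.3 |

Each (city, column) pair becomes one row: 3 × 4 = 12 rows.
For example, (XJ8, Mar) → avg_temp_c=-8.7.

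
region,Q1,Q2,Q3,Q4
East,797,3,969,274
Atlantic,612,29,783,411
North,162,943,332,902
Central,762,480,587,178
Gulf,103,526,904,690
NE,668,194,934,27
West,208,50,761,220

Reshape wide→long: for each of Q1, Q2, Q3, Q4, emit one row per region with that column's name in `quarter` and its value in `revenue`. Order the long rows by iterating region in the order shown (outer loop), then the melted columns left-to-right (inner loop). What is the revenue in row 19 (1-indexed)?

28 rows total (7 × 4). Row 19: index ⌊(19-1)/4⌋ = 4 into region → Gulf; (19-1) mod 4 = 2 into the melted columns → Q3.
So row 19 is (Gulf, Q3, 904); revenue = 904.

904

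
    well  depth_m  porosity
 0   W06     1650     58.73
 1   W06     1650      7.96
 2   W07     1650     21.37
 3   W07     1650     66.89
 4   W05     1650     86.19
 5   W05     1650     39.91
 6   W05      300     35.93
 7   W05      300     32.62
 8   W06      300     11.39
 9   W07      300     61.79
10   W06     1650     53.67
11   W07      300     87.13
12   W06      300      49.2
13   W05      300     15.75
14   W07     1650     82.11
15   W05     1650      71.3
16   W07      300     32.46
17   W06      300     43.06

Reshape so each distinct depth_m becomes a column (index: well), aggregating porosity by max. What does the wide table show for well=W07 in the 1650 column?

Rows with well=W07 and depth_m=1650: porosity values are 21.37, 66.89, 82.11.
max(21.37, 66.89, 82.11) = 82.11.

82.11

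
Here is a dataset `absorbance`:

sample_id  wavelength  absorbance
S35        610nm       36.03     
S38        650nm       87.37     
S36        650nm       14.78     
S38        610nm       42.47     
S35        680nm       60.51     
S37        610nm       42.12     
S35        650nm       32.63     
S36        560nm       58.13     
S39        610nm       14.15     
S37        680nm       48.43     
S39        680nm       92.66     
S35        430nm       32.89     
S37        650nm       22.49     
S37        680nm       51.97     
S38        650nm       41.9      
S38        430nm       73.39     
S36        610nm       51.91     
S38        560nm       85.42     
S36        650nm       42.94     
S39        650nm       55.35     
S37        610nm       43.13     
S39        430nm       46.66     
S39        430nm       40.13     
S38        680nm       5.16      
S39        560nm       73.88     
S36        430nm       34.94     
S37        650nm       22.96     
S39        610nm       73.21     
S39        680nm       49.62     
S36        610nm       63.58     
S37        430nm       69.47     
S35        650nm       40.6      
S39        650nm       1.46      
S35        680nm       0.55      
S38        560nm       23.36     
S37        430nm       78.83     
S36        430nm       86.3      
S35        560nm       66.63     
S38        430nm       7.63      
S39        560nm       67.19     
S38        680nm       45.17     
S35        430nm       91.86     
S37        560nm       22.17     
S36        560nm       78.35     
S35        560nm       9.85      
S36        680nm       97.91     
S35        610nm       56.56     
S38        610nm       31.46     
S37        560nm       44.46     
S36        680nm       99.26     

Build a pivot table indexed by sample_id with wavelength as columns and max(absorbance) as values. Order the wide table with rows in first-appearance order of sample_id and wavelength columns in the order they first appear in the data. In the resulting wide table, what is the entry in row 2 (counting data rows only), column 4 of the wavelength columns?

With rows in first-appearance order of sample_id, row 2 is sample_id=S38. wavelength columns in first-appearance order: 610nm, 650nm, 680nm, 560nm, 430nm; column 4 is 560nm.
Long rows with sample_id=S38, wavelength=560nm: max(85.42, 23.36) = 85.42.

85.42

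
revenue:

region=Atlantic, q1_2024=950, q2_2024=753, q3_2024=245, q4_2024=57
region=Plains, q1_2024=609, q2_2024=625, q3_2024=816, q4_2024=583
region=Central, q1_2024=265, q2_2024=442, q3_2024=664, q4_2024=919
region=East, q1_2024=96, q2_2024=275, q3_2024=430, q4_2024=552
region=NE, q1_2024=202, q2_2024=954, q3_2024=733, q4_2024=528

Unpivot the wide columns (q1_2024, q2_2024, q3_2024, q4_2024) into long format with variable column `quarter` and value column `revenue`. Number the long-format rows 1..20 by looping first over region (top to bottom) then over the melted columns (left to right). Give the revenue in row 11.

664

20 rows total (5 × 4). Row 11: index ⌊(11-1)/4⌋ = 2 into region → Central; (11-1) mod 4 = 2 into the melted columns → q3_2024.
So row 11 is (Central, q3_2024, 664); revenue = 664.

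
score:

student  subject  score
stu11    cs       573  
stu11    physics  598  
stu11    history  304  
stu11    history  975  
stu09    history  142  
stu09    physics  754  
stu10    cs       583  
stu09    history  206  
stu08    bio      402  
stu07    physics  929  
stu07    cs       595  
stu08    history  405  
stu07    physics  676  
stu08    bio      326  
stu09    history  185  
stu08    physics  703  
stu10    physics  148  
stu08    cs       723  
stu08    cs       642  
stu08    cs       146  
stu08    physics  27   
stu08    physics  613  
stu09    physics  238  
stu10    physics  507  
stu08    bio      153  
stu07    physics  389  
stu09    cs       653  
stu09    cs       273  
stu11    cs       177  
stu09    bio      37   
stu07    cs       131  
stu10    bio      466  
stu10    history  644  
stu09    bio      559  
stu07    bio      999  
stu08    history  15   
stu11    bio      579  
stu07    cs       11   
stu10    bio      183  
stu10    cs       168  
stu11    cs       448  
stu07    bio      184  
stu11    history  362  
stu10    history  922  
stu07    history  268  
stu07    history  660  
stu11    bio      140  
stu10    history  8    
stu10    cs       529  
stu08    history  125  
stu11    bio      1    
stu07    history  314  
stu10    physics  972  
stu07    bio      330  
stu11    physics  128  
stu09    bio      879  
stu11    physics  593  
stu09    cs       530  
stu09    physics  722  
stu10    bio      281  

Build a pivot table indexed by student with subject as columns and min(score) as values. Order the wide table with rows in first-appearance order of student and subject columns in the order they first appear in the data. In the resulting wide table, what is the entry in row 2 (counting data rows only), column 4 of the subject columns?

37

With rows in first-appearance order of student, row 2 is student=stu09. subject columns in first-appearance order: cs, physics, history, bio; column 4 is bio.
Long rows with student=stu09, subject=bio: min(37, 559, 879) = 37.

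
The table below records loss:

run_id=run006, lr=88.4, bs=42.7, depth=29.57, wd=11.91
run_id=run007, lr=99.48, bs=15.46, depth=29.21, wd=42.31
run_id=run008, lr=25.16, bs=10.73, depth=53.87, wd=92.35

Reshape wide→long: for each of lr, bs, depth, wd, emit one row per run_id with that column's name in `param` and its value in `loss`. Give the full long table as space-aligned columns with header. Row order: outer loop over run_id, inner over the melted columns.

Each (run_id, column) pair becomes one row: 3 × 4 = 12 rows.
For example, (run006, lr) → loss=88.4.

run_id  param  loss 
run006  lr     88.4 
run006  bs     42.7 
run006  depth  29.57
run006  wd     11.91
run007  lr     99.48
run007  bs     15.46
run007  depth  29.21
run007  wd     42.31
run008  lr     25.16
run008  bs     10.73
run008  depth  53.87
run008  wd     92.35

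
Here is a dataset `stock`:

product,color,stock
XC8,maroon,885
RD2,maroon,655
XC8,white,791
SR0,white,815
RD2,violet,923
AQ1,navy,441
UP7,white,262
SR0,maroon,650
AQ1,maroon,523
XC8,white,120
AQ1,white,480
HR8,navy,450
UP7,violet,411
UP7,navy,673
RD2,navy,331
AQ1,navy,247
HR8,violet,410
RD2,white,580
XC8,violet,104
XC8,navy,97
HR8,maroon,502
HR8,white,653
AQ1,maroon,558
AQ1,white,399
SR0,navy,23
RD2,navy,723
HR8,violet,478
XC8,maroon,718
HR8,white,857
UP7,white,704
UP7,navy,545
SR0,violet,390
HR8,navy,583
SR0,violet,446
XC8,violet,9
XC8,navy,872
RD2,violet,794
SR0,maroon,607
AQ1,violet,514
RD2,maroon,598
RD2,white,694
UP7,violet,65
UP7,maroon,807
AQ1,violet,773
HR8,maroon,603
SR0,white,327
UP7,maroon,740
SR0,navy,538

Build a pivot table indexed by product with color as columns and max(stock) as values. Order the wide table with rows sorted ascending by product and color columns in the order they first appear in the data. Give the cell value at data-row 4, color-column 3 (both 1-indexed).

446

With rows sorted ascending by product, row 4 is product=SR0. color columns in first-appearance order: maroon, white, violet, navy; column 3 is violet.
Long rows with product=SR0, color=violet: max(390, 446) = 446.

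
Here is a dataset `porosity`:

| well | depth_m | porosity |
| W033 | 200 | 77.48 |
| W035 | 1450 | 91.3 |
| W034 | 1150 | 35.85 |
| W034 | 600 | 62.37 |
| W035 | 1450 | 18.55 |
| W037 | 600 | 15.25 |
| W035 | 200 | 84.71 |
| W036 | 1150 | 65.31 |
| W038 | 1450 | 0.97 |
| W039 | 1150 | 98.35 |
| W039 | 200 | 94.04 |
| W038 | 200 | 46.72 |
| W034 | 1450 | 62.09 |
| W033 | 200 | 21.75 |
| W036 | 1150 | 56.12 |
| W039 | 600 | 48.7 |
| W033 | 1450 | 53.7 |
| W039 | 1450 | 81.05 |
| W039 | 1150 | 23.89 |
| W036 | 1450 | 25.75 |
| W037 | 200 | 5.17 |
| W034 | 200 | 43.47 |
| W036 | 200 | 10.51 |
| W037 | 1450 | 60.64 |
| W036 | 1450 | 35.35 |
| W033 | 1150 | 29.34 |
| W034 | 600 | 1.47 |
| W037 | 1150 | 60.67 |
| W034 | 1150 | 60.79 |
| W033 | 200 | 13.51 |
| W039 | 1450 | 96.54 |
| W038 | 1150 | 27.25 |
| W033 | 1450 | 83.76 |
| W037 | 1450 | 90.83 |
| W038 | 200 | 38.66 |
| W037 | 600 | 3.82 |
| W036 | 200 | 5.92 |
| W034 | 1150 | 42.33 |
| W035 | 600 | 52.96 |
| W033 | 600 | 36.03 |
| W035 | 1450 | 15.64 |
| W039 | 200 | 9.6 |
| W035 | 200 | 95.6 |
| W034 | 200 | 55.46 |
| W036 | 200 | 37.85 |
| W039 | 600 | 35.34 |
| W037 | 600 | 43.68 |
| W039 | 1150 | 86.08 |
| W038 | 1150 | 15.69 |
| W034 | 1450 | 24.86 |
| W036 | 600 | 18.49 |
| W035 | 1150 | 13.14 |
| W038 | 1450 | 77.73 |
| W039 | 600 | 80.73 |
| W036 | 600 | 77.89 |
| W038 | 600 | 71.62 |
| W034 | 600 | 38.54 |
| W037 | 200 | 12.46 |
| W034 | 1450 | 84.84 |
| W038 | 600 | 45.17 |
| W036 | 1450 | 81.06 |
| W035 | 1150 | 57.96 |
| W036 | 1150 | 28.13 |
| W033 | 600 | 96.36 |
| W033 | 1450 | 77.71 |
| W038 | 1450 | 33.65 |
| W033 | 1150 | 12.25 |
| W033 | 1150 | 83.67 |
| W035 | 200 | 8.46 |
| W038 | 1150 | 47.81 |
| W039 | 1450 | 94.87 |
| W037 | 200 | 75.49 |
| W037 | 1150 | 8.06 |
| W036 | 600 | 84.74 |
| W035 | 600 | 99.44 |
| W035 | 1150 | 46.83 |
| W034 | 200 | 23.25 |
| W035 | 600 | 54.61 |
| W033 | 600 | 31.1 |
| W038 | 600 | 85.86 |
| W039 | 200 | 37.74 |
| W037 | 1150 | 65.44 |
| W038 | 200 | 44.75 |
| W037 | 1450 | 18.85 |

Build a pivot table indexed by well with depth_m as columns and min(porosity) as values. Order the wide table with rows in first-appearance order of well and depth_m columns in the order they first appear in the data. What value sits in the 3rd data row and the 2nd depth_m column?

24.86

With rows in first-appearance order of well, row 3 is well=W034. depth_m columns in first-appearance order: 200, 1450, 1150, 600; column 2 is 1450.
Long rows with well=W034, depth_m=1450: min(62.09, 24.86, 84.84) = 24.86.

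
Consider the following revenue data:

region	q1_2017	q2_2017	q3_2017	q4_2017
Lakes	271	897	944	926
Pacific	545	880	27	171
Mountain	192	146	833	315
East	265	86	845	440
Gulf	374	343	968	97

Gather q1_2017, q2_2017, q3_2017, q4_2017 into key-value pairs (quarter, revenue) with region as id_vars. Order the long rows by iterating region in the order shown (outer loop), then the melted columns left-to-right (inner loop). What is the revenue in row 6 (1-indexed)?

20 rows total (5 × 4). Row 6: index ⌊(6-1)/4⌋ = 1 into region → Pacific; (6-1) mod 4 = 1 into the melted columns → q2_2017.
So row 6 is (Pacific, q2_2017, 880); revenue = 880.

880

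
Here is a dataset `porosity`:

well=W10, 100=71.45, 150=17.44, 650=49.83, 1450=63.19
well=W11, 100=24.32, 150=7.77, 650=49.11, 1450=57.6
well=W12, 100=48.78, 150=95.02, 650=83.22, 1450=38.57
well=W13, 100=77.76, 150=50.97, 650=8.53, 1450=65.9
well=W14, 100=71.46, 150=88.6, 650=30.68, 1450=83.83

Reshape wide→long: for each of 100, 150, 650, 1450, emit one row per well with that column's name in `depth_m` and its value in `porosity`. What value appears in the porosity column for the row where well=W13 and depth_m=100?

77.76

Unpivoting turns each (well, wide-column) pair into one long row.
The wide cell at row W13, column 100 holds 77.76, so the long row (W13, 100) has porosity=77.76.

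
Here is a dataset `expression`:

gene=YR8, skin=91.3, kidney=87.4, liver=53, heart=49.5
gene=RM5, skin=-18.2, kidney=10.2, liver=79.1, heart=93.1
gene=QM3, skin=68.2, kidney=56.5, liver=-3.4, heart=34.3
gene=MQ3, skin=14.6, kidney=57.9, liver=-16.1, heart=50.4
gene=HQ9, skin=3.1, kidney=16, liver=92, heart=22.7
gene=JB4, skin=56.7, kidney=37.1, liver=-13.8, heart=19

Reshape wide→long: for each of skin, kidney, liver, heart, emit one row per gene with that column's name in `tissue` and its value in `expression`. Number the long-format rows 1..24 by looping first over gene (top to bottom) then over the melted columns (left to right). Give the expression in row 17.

3.1

24 rows total (6 × 4). Row 17: index ⌊(17-1)/4⌋ = 4 into gene → HQ9; (17-1) mod 4 = 0 into the melted columns → skin.
So row 17 is (HQ9, skin, 3.1); expression = 3.1.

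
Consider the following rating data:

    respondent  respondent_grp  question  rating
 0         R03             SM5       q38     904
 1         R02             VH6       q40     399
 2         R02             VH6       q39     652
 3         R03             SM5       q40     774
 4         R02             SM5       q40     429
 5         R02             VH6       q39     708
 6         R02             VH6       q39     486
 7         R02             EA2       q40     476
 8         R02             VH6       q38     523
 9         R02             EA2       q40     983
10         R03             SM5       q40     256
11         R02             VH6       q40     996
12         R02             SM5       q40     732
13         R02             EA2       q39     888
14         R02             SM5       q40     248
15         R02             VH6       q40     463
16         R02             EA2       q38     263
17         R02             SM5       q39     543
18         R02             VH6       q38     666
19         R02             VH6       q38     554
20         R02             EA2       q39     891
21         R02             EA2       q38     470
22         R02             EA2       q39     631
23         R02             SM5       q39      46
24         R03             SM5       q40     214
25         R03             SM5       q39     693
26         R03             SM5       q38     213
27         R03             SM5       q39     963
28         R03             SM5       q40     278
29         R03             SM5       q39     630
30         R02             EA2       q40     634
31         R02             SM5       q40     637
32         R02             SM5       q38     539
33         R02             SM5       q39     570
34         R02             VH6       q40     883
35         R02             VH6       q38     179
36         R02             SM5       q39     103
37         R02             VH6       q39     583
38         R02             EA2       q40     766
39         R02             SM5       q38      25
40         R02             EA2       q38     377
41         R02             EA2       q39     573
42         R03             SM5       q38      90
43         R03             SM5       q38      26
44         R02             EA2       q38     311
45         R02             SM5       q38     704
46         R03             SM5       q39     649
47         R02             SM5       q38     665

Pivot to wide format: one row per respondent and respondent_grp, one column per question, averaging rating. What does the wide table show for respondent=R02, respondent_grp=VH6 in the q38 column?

Rows with respondent=R02, respondent_grp=VH6 and question=q38: rating values are 523, 666, 554, 179.
(523 + 666 + 554 + 179) / 4 = 480.50.

480.50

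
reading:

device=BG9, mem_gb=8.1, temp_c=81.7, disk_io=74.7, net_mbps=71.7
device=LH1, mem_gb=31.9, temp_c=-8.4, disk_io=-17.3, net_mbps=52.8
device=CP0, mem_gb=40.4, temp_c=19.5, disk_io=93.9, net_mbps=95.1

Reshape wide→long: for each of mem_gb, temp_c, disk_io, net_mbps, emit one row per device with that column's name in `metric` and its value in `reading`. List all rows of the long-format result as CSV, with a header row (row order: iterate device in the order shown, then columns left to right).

Each (device, column) pair becomes one row: 3 × 4 = 12 rows.
For example, (BG9, mem_gb) → reading=8.1.

device,metric,reading
BG9,mem_gb,8.1
BG9,temp_c,81.7
BG9,disk_io,74.7
BG9,net_mbps,71.7
LH1,mem_gb,31.9
LH1,temp_c,-8.4
LH1,disk_io,-17.3
LH1,net_mbps,52.8
CP0,mem_gb,40.4
CP0,temp_c,19.5
CP0,disk_io,93.9
CP0,net_mbps,95.1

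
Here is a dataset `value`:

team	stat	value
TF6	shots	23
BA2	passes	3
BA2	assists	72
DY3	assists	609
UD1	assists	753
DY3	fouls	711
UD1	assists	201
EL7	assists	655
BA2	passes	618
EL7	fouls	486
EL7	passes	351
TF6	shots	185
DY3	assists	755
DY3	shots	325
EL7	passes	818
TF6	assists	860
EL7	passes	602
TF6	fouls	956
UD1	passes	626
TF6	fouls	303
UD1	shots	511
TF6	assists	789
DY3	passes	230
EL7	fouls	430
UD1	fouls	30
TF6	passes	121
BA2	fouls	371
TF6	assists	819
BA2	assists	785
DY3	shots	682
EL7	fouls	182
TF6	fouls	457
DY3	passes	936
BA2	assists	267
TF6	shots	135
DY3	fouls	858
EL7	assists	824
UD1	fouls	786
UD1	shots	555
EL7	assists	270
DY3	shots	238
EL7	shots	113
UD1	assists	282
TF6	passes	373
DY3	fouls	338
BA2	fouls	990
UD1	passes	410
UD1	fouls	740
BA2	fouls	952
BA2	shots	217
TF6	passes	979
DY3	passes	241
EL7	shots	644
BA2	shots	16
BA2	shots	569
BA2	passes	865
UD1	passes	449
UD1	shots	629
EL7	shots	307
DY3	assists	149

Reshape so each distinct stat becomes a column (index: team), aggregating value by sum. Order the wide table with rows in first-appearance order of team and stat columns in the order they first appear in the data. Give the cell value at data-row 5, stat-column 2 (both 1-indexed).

1771

With rows in first-appearance order of team, row 5 is team=EL7. stat columns in first-appearance order: shots, passes, assists, fouls; column 2 is passes.
Long rows with team=EL7, stat=passes: 351 + 818 + 602 = 1771.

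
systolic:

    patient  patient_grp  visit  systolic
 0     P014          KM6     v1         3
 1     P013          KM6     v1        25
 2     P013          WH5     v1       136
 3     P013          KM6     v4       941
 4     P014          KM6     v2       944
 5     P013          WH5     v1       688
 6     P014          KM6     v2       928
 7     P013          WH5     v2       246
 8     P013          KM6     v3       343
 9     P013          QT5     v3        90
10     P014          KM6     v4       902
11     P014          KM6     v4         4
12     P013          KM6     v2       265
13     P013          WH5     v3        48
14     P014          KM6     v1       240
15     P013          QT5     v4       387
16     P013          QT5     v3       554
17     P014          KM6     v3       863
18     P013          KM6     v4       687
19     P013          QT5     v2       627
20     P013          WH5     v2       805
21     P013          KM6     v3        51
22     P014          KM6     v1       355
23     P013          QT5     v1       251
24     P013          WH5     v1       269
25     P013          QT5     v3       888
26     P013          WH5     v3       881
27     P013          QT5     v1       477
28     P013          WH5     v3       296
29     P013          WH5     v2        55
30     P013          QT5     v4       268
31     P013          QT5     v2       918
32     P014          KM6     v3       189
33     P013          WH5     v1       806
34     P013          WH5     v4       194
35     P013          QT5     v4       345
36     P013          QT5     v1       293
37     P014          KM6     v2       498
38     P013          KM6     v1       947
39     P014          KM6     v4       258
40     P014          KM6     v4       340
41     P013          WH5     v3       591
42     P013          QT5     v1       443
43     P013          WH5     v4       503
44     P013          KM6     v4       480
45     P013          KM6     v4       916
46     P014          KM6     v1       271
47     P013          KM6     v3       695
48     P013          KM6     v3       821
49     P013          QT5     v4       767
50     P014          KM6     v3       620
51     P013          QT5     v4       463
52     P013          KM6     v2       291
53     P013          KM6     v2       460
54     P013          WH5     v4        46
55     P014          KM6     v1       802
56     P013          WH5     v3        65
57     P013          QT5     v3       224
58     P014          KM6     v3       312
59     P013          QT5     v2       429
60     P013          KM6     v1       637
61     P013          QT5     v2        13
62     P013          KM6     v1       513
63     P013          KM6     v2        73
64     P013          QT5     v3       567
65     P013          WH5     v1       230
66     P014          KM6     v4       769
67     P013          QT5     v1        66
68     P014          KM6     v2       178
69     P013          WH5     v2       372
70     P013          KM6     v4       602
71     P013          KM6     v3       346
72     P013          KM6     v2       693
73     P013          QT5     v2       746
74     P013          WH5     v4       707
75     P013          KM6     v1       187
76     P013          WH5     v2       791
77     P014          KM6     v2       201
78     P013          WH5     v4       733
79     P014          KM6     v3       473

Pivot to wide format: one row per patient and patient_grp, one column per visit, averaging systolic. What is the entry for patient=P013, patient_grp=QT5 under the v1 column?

306

Rows with patient=P013, patient_grp=QT5 and visit=v1: systolic values are 251, 477, 293, 443, 66.
(251 + 477 + 293 + 443 + 66) / 5 = 306.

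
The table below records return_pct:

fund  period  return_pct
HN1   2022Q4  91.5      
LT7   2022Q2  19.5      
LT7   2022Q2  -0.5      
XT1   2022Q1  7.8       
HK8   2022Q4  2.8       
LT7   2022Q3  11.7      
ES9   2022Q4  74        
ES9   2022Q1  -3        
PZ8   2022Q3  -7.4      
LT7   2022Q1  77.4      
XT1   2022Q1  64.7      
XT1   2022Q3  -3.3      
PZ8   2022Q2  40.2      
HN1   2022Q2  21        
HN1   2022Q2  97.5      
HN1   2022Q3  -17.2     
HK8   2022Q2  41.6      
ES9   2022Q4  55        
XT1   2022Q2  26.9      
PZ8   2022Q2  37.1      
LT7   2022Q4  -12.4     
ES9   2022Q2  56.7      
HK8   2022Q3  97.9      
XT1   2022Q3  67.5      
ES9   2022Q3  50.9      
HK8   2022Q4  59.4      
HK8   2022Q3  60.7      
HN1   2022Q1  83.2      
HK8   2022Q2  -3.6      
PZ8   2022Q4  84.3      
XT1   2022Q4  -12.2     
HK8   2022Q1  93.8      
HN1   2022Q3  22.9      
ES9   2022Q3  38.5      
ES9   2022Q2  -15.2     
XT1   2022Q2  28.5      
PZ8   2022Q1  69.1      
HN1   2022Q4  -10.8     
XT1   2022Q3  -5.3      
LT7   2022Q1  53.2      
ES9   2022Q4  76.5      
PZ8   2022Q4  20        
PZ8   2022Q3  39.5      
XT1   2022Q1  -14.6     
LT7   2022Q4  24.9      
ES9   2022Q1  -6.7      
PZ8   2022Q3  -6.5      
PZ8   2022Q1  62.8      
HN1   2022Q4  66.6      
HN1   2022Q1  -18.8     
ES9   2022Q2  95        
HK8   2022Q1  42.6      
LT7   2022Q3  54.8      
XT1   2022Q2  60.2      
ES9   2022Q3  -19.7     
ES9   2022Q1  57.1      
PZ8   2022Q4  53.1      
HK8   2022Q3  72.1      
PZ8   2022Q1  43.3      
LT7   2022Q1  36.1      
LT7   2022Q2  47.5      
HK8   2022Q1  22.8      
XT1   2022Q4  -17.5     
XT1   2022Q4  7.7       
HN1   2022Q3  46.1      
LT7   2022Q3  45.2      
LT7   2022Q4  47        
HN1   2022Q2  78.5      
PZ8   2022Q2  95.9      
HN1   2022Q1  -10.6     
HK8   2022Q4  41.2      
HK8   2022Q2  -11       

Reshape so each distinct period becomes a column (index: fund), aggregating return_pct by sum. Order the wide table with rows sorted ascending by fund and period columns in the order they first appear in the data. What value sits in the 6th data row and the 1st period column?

-22

With rows sorted ascending by fund, row 6 is fund=XT1. period columns in first-appearance order: 2022Q4, 2022Q2, 2022Q1, 2022Q3; column 1 is 2022Q4.
Long rows with fund=XT1, period=2022Q4: -12.2 + -17.5 + 7.7 = -22.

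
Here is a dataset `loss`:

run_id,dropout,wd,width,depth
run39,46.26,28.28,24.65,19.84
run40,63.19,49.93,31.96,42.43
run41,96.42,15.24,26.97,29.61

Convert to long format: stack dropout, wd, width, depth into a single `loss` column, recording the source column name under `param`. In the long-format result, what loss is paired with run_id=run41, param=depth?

Unpivoting turns each (run_id, wide-column) pair into one long row.
The wide cell at row run41, column depth holds 29.61, so the long row (run41, depth) has loss=29.61.

29.61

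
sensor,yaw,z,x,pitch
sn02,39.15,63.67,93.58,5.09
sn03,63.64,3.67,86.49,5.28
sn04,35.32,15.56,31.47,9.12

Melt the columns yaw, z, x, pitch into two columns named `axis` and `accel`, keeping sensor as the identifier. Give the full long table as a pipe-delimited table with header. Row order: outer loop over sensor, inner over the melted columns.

| sensor | axis | accel |
| sn02 | yaw | 39.15 |
| sn02 | z | 63.67 |
| sn02 | x | 93.58 |
| sn02 | pitch | 5.09 |
| sn03 | yaw | 63.64 |
| sn03 | z | 3.67 |
| sn03 | x | 86.49 |
| sn03 | pitch | 5.28 |
| sn04 | yaw | 35.32 |
| sn04 | z | 15.56 |
| sn04 | x | 31.47 |
| sn04 | pitch | 9.12 |

Each (sensor, column) pair becomes one row: 3 × 4 = 12 rows.
For example, (sn02, yaw) → accel=39.15.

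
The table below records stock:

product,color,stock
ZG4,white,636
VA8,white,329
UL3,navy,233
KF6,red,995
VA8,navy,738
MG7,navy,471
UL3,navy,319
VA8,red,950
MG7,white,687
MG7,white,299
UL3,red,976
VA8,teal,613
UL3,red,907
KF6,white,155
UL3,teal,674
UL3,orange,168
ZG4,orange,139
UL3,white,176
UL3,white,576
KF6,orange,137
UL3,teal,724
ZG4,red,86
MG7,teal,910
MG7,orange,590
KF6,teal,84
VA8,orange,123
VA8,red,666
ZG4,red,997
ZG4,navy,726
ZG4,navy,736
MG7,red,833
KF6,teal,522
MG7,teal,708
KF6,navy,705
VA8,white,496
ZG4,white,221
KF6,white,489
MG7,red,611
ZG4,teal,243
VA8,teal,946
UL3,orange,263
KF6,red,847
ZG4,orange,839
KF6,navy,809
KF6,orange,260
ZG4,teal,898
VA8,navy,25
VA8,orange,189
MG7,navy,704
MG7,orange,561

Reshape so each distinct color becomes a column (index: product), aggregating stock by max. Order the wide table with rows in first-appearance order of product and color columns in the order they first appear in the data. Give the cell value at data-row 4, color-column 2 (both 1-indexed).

809

With rows in first-appearance order of product, row 4 is product=KF6. color columns in first-appearance order: white, navy, red, teal, orange; column 2 is navy.
Long rows with product=KF6, color=navy: max(705, 809) = 809.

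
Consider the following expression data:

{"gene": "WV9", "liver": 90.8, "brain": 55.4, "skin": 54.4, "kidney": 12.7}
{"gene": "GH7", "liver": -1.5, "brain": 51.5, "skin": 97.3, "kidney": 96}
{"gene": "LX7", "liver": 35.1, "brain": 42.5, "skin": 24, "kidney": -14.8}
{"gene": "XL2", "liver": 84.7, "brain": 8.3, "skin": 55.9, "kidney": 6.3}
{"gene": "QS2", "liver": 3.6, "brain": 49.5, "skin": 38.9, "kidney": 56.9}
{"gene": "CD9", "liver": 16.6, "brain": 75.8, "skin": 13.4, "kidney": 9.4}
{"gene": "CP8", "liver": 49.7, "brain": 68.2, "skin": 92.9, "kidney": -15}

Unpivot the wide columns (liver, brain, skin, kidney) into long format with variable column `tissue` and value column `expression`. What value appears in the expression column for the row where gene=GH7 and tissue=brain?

Unpivoting turns each (gene, wide-column) pair into one long row.
The wide cell at row GH7, column brain holds 51.5, so the long row (GH7, brain) has expression=51.5.

51.5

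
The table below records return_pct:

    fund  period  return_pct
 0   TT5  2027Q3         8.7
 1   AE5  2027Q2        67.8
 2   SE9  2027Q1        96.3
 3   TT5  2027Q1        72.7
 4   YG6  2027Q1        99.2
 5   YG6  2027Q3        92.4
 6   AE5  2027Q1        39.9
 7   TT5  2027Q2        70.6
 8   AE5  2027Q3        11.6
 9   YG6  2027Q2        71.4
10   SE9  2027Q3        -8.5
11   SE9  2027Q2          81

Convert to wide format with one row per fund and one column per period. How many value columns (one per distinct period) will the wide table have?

3

3 distinct period values: 2027Q1, 2027Q2, 2027Q3.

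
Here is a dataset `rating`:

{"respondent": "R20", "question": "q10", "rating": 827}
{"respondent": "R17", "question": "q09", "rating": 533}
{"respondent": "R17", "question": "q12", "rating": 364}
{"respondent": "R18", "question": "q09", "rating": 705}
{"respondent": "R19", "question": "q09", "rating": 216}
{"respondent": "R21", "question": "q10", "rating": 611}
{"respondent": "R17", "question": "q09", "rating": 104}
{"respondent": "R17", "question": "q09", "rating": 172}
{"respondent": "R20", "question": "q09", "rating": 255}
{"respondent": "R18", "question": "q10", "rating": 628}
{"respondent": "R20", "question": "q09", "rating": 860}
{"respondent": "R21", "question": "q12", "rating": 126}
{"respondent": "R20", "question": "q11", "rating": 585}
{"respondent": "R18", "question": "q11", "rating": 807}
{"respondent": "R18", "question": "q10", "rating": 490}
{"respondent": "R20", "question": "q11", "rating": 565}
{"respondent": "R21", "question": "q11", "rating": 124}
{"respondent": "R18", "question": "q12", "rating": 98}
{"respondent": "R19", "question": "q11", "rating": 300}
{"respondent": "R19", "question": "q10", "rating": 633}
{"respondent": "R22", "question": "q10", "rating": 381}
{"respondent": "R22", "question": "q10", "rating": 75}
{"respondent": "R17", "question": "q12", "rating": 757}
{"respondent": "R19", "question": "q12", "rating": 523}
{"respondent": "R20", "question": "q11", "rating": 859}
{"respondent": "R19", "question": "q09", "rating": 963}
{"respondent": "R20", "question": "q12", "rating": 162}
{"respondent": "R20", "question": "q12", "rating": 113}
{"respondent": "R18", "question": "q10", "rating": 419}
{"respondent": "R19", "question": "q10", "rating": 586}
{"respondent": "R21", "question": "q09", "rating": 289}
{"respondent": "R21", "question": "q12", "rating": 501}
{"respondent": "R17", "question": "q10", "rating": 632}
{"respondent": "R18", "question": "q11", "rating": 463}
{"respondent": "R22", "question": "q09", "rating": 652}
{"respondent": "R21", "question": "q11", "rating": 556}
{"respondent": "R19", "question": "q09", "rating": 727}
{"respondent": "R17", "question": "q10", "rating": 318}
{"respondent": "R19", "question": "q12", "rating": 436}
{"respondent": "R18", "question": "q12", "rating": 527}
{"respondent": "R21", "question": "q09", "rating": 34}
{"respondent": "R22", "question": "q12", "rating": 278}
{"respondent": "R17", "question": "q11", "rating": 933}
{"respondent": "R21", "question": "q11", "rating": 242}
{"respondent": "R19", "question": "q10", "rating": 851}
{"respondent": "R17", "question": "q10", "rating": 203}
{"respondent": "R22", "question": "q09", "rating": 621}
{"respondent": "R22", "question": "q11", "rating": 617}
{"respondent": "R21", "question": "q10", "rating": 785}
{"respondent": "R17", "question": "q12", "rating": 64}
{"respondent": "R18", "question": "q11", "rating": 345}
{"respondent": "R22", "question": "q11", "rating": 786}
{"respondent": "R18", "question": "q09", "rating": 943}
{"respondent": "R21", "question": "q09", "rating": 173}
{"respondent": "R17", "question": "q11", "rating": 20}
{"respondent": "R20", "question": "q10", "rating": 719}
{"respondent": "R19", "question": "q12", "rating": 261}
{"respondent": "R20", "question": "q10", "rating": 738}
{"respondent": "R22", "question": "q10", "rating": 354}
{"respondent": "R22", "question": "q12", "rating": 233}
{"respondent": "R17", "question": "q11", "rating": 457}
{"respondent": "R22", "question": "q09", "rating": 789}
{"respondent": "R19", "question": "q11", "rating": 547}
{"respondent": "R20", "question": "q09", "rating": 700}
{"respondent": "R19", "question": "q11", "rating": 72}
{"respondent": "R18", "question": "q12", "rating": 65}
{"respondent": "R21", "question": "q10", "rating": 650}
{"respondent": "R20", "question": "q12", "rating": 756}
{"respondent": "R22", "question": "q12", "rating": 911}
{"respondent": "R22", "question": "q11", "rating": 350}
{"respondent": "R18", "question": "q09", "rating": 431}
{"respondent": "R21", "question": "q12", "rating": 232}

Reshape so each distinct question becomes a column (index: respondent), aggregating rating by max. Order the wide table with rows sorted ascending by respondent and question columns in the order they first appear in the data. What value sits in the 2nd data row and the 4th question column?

807

With rows sorted ascending by respondent, row 2 is respondent=R18. question columns in first-appearance order: q10, q09, q12, q11; column 4 is q11.
Long rows with respondent=R18, question=q11: max(807, 463, 345) = 807.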